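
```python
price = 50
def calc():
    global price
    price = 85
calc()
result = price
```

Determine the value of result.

Step 1: price = 50 globally.
Step 2: calc() declares global price and sets it to 85.
Step 3: After calc(), global price = 85. result = 85

The answer is 85.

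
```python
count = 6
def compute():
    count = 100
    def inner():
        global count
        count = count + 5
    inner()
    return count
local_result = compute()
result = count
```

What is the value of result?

Step 1: Global count = 6. compute() creates local count = 100.
Step 2: inner() declares global count and adds 5: global count = 6 + 5 = 11.
Step 3: compute() returns its local count = 100 (unaffected by inner).
Step 4: result = global count = 11

The answer is 11.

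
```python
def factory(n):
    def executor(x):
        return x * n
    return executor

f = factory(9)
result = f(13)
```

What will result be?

Step 1: factory(9) creates a closure capturing n = 9.
Step 2: f(13) computes 13 * 9 = 117.
Step 3: result = 117

The answer is 117.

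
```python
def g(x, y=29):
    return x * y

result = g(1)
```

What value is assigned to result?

Step 1: g(1) uses default y = 29.
Step 2: Returns 1 * 29 = 29.
Step 3: result = 29

The answer is 29.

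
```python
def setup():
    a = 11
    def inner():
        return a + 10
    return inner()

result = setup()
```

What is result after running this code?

Step 1: setup() defines a = 11.
Step 2: inner() reads a = 11 from enclosing scope, returns 11 + 10 = 21.
Step 3: result = 21

The answer is 21.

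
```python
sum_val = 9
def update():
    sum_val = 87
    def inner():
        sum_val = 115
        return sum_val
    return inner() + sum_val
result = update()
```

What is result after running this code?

Step 1: update() has local sum_val = 87. inner() has local sum_val = 115.
Step 2: inner() returns its local sum_val = 115.
Step 3: update() returns 115 + its own sum_val (87) = 202

The answer is 202.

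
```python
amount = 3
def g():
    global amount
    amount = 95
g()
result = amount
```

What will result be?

Step 1: amount = 3 globally.
Step 2: g() declares global amount and sets it to 95.
Step 3: After g(), global amount = 95. result = 95

The answer is 95.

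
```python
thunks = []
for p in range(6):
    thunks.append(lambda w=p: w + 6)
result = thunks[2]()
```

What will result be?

Step 1: Default argument w=p captures p's value at definition time.
Step 2: thunks[2] was defined when p = 2, so w defaults to 2.
Step 3: result = 2 + 6 = 8 (default arg fixes the late binding issue)

The answer is 8.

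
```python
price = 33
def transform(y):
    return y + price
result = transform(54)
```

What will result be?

Step 1: price = 33 is defined globally.
Step 2: transform(54) uses parameter y = 54 and looks up price from global scope = 33.
Step 3: result = 54 + 33 = 87

The answer is 87.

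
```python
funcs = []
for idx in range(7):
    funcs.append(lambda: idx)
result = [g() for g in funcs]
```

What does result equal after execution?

Step 1: All 7 lambdas share the same variable idx.
Step 2: After the loop, idx = 6.
Step 3: Each call returns 6. result = [6, 6, 6, 6, 6, 6, 6]

The answer is [6, 6, 6, 6, 6, 6, 6].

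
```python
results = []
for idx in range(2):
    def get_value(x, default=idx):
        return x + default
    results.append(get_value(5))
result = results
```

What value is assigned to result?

Step 1: Default argument default=idx is evaluated at function definition time.
Step 2: Each iteration creates get_value with default = current idx value.
Step 3: get_value(5) returns 5 + default. results = [5, 6]

The answer is [5, 6].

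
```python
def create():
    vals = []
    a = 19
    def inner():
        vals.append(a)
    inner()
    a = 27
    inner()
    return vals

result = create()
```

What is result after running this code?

Step 1: a = 19. inner() appends current a to vals.
Step 2: First inner(): appends 19. Then a = 27.
Step 3: Second inner(): appends 27 (closure sees updated a). result = [19, 27]

The answer is [19, 27].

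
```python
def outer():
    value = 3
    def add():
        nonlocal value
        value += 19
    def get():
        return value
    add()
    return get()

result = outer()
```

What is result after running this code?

Step 1: value = 3. add() modifies it via nonlocal, get() reads it.
Step 2: add() makes value = 3 + 19 = 22.
Step 3: get() returns 22. result = 22

The answer is 22.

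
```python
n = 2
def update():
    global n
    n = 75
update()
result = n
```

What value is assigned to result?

Step 1: n = 2 globally.
Step 2: update() declares global n and sets it to 75.
Step 3: After update(), global n = 75. result = 75

The answer is 75.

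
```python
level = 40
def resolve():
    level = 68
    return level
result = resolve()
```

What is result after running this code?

Step 1: Global level = 40.
Step 2: resolve() creates local level = 68, shadowing the global.
Step 3: Returns local level = 68. result = 68

The answer is 68.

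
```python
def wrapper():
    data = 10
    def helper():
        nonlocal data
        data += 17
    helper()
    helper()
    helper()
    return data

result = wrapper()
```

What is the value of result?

Step 1: data starts at 10.
Step 2: helper() is called 3 times, each adding 17.
Step 3: data = 10 + 17 * 3 = 61

The answer is 61.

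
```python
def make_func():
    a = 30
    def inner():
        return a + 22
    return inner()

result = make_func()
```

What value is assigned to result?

Step 1: make_func() defines a = 30.
Step 2: inner() reads a = 30 from enclosing scope, returns 30 + 22 = 52.
Step 3: result = 52

The answer is 52.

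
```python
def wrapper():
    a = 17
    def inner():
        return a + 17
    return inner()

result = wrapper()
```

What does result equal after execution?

Step 1: wrapper() defines a = 17.
Step 2: inner() reads a = 17 from enclosing scope, returns 17 + 17 = 34.
Step 3: result = 34

The answer is 34.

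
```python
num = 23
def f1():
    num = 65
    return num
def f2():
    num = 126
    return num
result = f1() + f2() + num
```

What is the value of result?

Step 1: Each function shadows global num with its own local.
Step 2: f1() returns 65, f2() returns 126.
Step 3: Global num = 23 is unchanged. result = 65 + 126 + 23 = 214

The answer is 214.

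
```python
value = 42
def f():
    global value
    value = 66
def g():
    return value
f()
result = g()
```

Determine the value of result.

Step 1: value = 42.
Step 2: f() sets global value = 66.
Step 3: g() reads global value = 66. result = 66

The answer is 66.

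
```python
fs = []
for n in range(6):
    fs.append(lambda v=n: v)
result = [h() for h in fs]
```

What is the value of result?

Step 1: Default arg v=n captures n at each iteration.
Step 2: Each lambda has its own default: 0, 1, ..., 5.
Step 3: result = [0, 1, 2, 3, 4, 5]

The answer is [0, 1, 2, 3, 4, 5].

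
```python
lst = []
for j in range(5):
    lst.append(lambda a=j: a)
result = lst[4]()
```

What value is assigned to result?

Step 1: Default argument a=j captures j's value at each iteration.
Step 2: lst[4] captured a = 4 when j was 4.
Step 3: result = 4

The answer is 4.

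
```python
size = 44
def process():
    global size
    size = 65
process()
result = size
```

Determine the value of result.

Step 1: size = 44 globally.
Step 2: process() declares global size and sets it to 65.
Step 3: After process(), global size = 65. result = 65

The answer is 65.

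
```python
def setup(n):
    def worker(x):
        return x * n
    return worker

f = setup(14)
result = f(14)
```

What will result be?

Step 1: setup(14) creates a closure capturing n = 14.
Step 2: f(14) computes 14 * 14 = 196.
Step 3: result = 196

The answer is 196.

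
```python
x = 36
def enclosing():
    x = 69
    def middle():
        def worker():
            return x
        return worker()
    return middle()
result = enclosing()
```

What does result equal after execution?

Step 1: enclosing() defines x = 69. middle() and worker() have no local x.
Step 2: worker() checks local (none), enclosing middle() (none), enclosing enclosing() and finds x = 69.
Step 3: result = 69

The answer is 69.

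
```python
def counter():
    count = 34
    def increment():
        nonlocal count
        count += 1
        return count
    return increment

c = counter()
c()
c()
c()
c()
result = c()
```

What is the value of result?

Step 1: counter() creates closure with count = 34.
Step 2: Each c() call increments count via nonlocal. After 5 calls: 34 + 5 = 39.
Step 3: result = 39

The answer is 39.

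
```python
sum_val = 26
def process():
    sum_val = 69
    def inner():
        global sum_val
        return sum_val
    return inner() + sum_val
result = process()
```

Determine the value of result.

Step 1: Global sum_val = 26. process() shadows with local sum_val = 69.
Step 2: inner() uses global keyword, so inner() returns global sum_val = 26.
Step 3: process() returns 26 + 69 = 95

The answer is 95.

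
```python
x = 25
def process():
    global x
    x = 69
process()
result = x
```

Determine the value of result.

Step 1: x = 25 globally.
Step 2: process() declares global x and sets it to 69.
Step 3: After process(), global x = 69. result = 69

The answer is 69.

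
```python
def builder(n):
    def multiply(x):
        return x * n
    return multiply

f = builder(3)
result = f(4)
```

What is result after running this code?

Step 1: builder(3) returns multiply closure with n = 3.
Step 2: f(4) computes 4 * 3 = 12.
Step 3: result = 12

The answer is 12.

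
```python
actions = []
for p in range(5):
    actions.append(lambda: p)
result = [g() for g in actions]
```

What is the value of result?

Step 1: All 5 lambdas share the same variable p.
Step 2: After the loop, p = 4.
Step 3: Each call returns 4. result = [4, 4, 4, 4, 4]

The answer is [4, 4, 4, 4, 4].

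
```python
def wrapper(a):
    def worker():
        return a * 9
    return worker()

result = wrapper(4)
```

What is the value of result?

Step 1: wrapper(4) binds parameter a = 4.
Step 2: worker() accesses a = 4 from enclosing scope.
Step 3: result = 4 * 9 = 36

The answer is 36.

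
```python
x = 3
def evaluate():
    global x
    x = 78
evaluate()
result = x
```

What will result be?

Step 1: x = 3 globally.
Step 2: evaluate() declares global x and sets it to 78.
Step 3: After evaluate(), global x = 78. result = 78

The answer is 78.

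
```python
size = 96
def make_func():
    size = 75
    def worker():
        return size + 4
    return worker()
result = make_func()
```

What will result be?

Step 1: make_func() shadows global size with size = 75.
Step 2: worker() finds size = 75 in enclosing scope, computes 75 + 4 = 79.
Step 3: result = 79

The answer is 79.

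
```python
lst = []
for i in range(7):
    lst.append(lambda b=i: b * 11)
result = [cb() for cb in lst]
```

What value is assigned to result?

Step 1: Default arg b=i captures i at each iteration.
Step 2: lst[k] has b defaulting to k, returns k * 11.
Step 3: result = [0, 11, 22, 33, 44, 55, 66]

The answer is [0, 11, 22, 33, 44, 55, 66].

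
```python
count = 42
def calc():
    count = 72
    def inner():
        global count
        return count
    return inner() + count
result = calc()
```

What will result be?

Step 1: Global count = 42. calc() shadows with local count = 72.
Step 2: inner() uses global keyword, so inner() returns global count = 42.
Step 3: calc() returns 42 + 72 = 114

The answer is 114.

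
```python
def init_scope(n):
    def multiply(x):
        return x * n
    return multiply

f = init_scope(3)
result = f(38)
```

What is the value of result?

Step 1: init_scope(3) returns multiply closure with n = 3.
Step 2: f(38) computes 38 * 3 = 114.
Step 3: result = 114

The answer is 114.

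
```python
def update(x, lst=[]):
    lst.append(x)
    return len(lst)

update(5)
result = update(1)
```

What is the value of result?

Step 1: Mutable default list persists between calls.
Step 2: First call: lst = [5], len = 1. Second call: lst = [5, 1], len = 2.
Step 3: result = 2

The answer is 2.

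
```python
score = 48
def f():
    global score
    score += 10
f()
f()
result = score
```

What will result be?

Step 1: score = 48.
Step 2: First f(): score = 48 + 10 = 58.
Step 3: Second f(): score = 58 + 10 = 68. result = 68

The answer is 68.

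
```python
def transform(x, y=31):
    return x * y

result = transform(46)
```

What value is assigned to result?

Step 1: transform(46) uses default y = 31.
Step 2: Returns 46 * 31 = 1426.
Step 3: result = 1426

The answer is 1426.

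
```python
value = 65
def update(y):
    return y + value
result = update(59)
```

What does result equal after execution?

Step 1: value = 65 is defined globally.
Step 2: update(59) uses parameter y = 59 and looks up value from global scope = 65.
Step 3: result = 59 + 65 = 124

The answer is 124.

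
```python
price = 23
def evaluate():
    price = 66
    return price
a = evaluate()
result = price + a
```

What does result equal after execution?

Step 1: Global price = 23. evaluate() returns local price = 66.
Step 2: a = 66. Global price still = 23.
Step 3: result = 23 + 66 = 89

The answer is 89.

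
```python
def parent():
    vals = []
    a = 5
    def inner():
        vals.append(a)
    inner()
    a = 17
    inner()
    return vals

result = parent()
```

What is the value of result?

Step 1: a = 5. inner() appends current a to vals.
Step 2: First inner(): appends 5. Then a = 17.
Step 3: Second inner(): appends 17 (closure sees updated a). result = [5, 17]

The answer is [5, 17].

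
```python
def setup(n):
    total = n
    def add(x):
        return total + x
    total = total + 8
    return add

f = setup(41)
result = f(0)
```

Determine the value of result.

Step 1: setup(41) sets total = 41, then total = 41 + 8 = 49.
Step 2: Closures capture by reference, so add sees total = 49.
Step 3: f(0) returns 49 + 0 = 49

The answer is 49.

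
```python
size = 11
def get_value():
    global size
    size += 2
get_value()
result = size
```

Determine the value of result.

Step 1: size = 11 globally.
Step 2: get_value() modifies global size: size += 2 = 13.
Step 3: result = 13

The answer is 13.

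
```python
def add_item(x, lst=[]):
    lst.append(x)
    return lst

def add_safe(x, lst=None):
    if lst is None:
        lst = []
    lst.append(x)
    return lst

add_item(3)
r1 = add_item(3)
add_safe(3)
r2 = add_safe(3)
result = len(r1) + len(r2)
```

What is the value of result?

Step 1: add_item shares mutable default: after 2 calls, lst = [3, 3], len = 2.
Step 2: add_safe creates fresh list each time: r2 = [3], len = 1.
Step 3: result = 2 + 1 = 3

The answer is 3.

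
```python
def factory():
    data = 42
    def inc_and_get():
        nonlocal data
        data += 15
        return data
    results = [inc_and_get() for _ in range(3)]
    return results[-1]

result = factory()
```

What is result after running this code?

Step 1: data = 42.
Step 2: Three calls to inc_and_get(), each adding 15.
Step 3: Last value = 42 + 15 * 3 = 87

The answer is 87.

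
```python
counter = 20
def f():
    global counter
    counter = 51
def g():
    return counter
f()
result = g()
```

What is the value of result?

Step 1: counter = 20.
Step 2: f() sets global counter = 51.
Step 3: g() reads global counter = 51. result = 51

The answer is 51.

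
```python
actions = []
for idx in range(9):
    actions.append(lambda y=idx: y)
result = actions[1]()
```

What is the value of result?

Step 1: Default argument y=idx captures idx's value at each iteration.
Step 2: actions[1] captured y = 1 when idx was 1.
Step 3: result = 1

The answer is 1.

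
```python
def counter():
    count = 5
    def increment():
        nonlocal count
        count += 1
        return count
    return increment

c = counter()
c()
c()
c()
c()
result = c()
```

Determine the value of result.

Step 1: counter() creates closure with count = 5.
Step 2: Each c() call increments count via nonlocal. After 5 calls: 5 + 5 = 10.
Step 3: result = 10

The answer is 10.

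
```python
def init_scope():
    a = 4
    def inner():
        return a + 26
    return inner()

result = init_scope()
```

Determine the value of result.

Step 1: init_scope() defines a = 4.
Step 2: inner() reads a = 4 from enclosing scope, returns 4 + 26 = 30.
Step 3: result = 30

The answer is 30.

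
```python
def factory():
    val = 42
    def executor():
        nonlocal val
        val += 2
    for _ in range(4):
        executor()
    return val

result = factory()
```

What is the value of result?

Step 1: val = 42.
Step 2: executor() is called 4 times in a loop, each adding 2 via nonlocal.
Step 3: val = 42 + 2 * 4 = 50

The answer is 50.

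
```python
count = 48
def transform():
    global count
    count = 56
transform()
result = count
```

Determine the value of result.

Step 1: count = 48 globally.
Step 2: transform() declares global count and sets it to 56.
Step 3: After transform(), global count = 56. result = 56

The answer is 56.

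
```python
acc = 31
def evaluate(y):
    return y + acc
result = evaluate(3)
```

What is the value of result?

Step 1: acc = 31 is defined globally.
Step 2: evaluate(3) uses parameter y = 3 and looks up acc from global scope = 31.
Step 3: result = 3 + 31 = 34

The answer is 34.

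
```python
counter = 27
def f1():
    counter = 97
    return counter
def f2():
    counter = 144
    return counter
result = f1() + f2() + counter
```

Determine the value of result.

Step 1: Each function shadows global counter with its own local.
Step 2: f1() returns 97, f2() returns 144.
Step 3: Global counter = 27 is unchanged. result = 97 + 144 + 27 = 268

The answer is 268.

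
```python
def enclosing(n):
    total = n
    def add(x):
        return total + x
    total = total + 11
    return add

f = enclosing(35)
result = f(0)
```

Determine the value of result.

Step 1: enclosing(35) sets total = 35, then total = 35 + 11 = 46.
Step 2: Closures capture by reference, so add sees total = 46.
Step 3: f(0) returns 46 + 0 = 46

The answer is 46.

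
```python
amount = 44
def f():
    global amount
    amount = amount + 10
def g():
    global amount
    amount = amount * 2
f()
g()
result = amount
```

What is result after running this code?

Step 1: amount = 44.
Step 2: f() adds 10: amount = 44 + 10 = 54.
Step 3: g() doubles: amount = 54 * 2 = 108.
Step 4: result = 108

The answer is 108.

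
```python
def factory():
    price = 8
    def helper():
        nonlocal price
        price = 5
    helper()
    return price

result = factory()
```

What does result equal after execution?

Step 1: factory() sets price = 8.
Step 2: helper() uses nonlocal to reassign price = 5.
Step 3: result = 5

The answer is 5.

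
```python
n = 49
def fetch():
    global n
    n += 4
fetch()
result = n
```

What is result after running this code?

Step 1: n = 49 globally.
Step 2: fetch() modifies global n: n += 4 = 53.
Step 3: result = 53

The answer is 53.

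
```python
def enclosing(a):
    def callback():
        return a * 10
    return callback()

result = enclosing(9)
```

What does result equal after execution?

Step 1: enclosing(9) binds parameter a = 9.
Step 2: callback() accesses a = 9 from enclosing scope.
Step 3: result = 9 * 10 = 90

The answer is 90.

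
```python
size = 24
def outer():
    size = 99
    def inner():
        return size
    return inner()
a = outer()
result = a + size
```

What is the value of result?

Step 1: outer() has local size = 99. inner() reads from enclosing.
Step 2: outer() returns 99. Global size = 24 unchanged.
Step 3: result = 99 + 24 = 123

The answer is 123.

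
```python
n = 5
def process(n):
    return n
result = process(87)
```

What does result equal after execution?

Step 1: Global n = 5.
Step 2: process(87) takes parameter n = 87, which shadows the global.
Step 3: result = 87

The answer is 87.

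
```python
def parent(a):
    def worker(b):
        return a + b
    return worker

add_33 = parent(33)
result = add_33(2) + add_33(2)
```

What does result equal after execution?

Step 1: add_33 captures a = 33.
Step 2: add_33(2) = 33 + 2 = 35, called twice.
Step 3: result = 35 + 35 = 70

The answer is 70.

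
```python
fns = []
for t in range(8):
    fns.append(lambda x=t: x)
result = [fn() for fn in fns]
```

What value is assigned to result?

Step 1: Default arg x=t captures t at each iteration.
Step 2: Each lambda has its own default: 0, 1, ..., 7.
Step 3: result = [0, 1, 2, 3, 4, 5, 6, 7]

The answer is [0, 1, 2, 3, 4, 5, 6, 7].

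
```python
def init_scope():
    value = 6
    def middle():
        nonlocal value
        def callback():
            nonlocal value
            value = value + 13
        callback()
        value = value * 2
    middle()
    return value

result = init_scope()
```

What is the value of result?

Step 1: value = 6.
Step 2: callback() adds 13: value = 6 + 13 = 19.
Step 3: middle() doubles: value = 19 * 2 = 38.
Step 4: result = 38

The answer is 38.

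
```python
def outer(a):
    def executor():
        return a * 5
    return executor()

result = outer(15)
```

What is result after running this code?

Step 1: outer(15) binds parameter a = 15.
Step 2: executor() accesses a = 15 from enclosing scope.
Step 3: result = 15 * 5 = 75

The answer is 75.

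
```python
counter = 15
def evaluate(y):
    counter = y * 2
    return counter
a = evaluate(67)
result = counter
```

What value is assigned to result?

Step 1: Global counter = 15.
Step 2: evaluate(67) creates local counter = 67 * 2 = 134.
Step 3: Global counter unchanged because no global keyword. result = 15

The answer is 15.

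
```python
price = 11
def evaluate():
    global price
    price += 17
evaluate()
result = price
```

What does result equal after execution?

Step 1: price = 11 globally.
Step 2: evaluate() modifies global price: price += 17 = 28.
Step 3: result = 28

The answer is 28.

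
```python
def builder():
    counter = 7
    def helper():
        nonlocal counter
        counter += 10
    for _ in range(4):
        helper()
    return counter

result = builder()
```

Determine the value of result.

Step 1: counter = 7.
Step 2: helper() is called 4 times in a loop, each adding 10 via nonlocal.
Step 3: counter = 7 + 10 * 4 = 47

The answer is 47.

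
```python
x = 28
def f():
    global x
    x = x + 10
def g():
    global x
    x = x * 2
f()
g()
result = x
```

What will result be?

Step 1: x = 28.
Step 2: f() adds 10: x = 28 + 10 = 38.
Step 3: g() doubles: x = 38 * 2 = 76.
Step 4: result = 76

The answer is 76.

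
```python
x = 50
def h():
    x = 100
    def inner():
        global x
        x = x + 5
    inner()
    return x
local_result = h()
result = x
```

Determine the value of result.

Step 1: Global x = 50. h() creates local x = 100.
Step 2: inner() declares global x and adds 5: global x = 50 + 5 = 55.
Step 3: h() returns its local x = 100 (unaffected by inner).
Step 4: result = global x = 55

The answer is 55.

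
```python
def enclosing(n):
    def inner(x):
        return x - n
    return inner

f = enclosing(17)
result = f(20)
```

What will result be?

Step 1: enclosing(17) creates a closure capturing n = 17.
Step 2: f(20) computes 20 - 17 = 3.
Step 3: result = 3

The answer is 3.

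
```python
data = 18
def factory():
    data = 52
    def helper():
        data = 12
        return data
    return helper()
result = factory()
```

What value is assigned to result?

Step 1: Three scopes define data: global (18), factory (52), helper (12).
Step 2: helper() has its own local data = 12, which shadows both enclosing and global.
Step 3: result = 12 (local wins in LEGB)

The answer is 12.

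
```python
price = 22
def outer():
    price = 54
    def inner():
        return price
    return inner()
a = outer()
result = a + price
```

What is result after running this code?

Step 1: outer() has local price = 54. inner() reads from enclosing.
Step 2: outer() returns 54. Global price = 22 unchanged.
Step 3: result = 54 + 22 = 76

The answer is 76.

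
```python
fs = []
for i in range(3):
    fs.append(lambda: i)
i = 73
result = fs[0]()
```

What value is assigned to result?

Step 1: Lambdas capture the variable i by reference, not by value.
Step 2: After the loop, i is reassigned to 73.
Step 3: fs[0]() looks up the current i = 73. result = 73

The answer is 73.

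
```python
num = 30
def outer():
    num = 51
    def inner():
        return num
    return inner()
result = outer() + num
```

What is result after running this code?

Step 1: Global num = 30. outer() shadows with num = 51.
Step 2: inner() returns enclosing num = 51. outer() = 51.
Step 3: result = 51 + global num (30) = 81

The answer is 81.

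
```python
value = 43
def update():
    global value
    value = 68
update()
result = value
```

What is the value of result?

Step 1: value = 43 globally.
Step 2: update() declares global value and sets it to 68.
Step 3: After update(), global value = 68. result = 68

The answer is 68.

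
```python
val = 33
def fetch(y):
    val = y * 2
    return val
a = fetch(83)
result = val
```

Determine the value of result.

Step 1: Global val = 33.
Step 2: fetch(83) creates local val = 83 * 2 = 166.
Step 3: Global val unchanged because no global keyword. result = 33

The answer is 33.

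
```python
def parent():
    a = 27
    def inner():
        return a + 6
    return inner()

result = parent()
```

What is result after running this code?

Step 1: parent() defines a = 27.
Step 2: inner() reads a = 27 from enclosing scope, returns 27 + 6 = 33.
Step 3: result = 33

The answer is 33.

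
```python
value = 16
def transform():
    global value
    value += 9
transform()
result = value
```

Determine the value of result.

Step 1: value = 16 globally.
Step 2: transform() modifies global value: value += 9 = 25.
Step 3: result = 25

The answer is 25.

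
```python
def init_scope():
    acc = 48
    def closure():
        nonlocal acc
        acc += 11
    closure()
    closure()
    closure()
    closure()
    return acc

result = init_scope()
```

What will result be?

Step 1: acc starts at 48.
Step 2: closure() is called 4 times, each adding 11.
Step 3: acc = 48 + 11 * 4 = 92

The answer is 92.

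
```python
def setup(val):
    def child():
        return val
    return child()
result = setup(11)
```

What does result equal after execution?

Step 1: setup(11) binds parameter val = 11.
Step 2: child() looks up val in enclosing scope and finds the parameter val = 11.
Step 3: result = 11

The answer is 11.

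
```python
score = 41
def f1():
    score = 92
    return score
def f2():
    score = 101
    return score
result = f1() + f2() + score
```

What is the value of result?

Step 1: Each function shadows global score with its own local.
Step 2: f1() returns 92, f2() returns 101.
Step 3: Global score = 41 is unchanged. result = 92 + 101 + 41 = 234

The answer is 234.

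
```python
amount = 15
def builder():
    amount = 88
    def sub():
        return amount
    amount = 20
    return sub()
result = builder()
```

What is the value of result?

Step 1: builder() sets amount = 88, then later amount = 20.
Step 2: sub() is called after amount is reassigned to 20. Closures capture variables by reference, not by value.
Step 3: result = 20

The answer is 20.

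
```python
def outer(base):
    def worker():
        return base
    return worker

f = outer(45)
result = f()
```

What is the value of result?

Step 1: outer(45) creates closure capturing base = 45.
Step 2: f() returns the captured base = 45.
Step 3: result = 45

The answer is 45.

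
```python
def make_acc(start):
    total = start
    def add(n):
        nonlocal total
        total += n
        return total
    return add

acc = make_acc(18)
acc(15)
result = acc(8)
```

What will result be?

Step 1: make_acc(18) creates closure with total = 18.
Step 2: First acc(15): total = 18 + 15 = 33.
Step 3: Second acc(8): total = 33 + 8 = 41. result = 41

The answer is 41.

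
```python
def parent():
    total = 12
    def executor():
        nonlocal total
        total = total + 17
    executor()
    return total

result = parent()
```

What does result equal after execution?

Step 1: parent() sets total = 12.
Step 2: executor() uses nonlocal to modify total in parent's scope: total = 12 + 17 = 29.
Step 3: parent() returns the modified total = 29

The answer is 29.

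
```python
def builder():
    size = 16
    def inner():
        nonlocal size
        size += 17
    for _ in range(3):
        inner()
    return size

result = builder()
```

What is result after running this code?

Step 1: size = 16.
Step 2: inner() is called 3 times in a loop, each adding 17 via nonlocal.
Step 3: size = 16 + 17 * 3 = 67

The answer is 67.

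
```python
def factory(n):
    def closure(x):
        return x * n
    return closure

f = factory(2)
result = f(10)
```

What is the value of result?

Step 1: factory(2) creates a closure capturing n = 2.
Step 2: f(10) computes 10 * 2 = 20.
Step 3: result = 20

The answer is 20.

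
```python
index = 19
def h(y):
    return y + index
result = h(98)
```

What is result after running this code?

Step 1: index = 19 is defined globally.
Step 2: h(98) uses parameter y = 98 and looks up index from global scope = 19.
Step 3: result = 98 + 19 = 117

The answer is 117.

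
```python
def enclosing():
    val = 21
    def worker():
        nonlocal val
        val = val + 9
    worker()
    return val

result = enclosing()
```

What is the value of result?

Step 1: enclosing() sets val = 21.
Step 2: worker() uses nonlocal to modify val in enclosing's scope: val = 21 + 9 = 30.
Step 3: enclosing() returns the modified val = 30

The answer is 30.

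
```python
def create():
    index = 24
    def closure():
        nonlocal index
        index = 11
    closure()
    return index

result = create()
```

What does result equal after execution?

Step 1: create() sets index = 24.
Step 2: closure() uses nonlocal to reassign index = 11.
Step 3: result = 11

The answer is 11.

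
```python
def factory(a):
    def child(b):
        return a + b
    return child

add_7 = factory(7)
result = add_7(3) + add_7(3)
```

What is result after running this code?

Step 1: add_7 captures a = 7.
Step 2: add_7(3) = 7 + 3 = 10, called twice.
Step 3: result = 10 + 10 = 20

The answer is 20.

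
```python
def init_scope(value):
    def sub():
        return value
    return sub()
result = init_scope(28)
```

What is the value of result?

Step 1: init_scope(28) binds parameter value = 28.
Step 2: sub() looks up value in enclosing scope and finds the parameter value = 28.
Step 3: result = 28

The answer is 28.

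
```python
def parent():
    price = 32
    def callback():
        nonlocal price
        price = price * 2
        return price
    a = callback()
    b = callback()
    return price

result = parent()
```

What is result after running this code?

Step 1: price starts at 32.
Step 2: First callback(): price = 32 * 2 = 64.
Step 3: Second callback(): price = 64 * 2 = 128.
Step 4: result = 128

The answer is 128.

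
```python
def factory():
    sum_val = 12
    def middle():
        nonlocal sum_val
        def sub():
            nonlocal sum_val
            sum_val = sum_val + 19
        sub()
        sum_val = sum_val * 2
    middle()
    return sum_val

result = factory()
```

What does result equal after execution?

Step 1: sum_val = 12.
Step 2: sub() adds 19: sum_val = 12 + 19 = 31.
Step 3: middle() doubles: sum_val = 31 * 2 = 62.
Step 4: result = 62

The answer is 62.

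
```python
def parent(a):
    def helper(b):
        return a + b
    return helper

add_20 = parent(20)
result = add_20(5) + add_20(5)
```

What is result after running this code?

Step 1: add_20 captures a = 20.
Step 2: add_20(5) = 20 + 5 = 25, called twice.
Step 3: result = 25 + 25 = 50

The answer is 50.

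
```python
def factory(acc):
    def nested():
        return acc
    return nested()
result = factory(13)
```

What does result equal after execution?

Step 1: factory(13) binds parameter acc = 13.
Step 2: nested() looks up acc in enclosing scope and finds the parameter acc = 13.
Step 3: result = 13

The answer is 13.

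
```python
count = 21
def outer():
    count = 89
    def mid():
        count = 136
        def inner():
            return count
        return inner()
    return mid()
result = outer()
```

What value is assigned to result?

Step 1: Three levels of shadowing: global 21, outer 89, mid 136.
Step 2: inner() finds count = 136 in enclosing mid() scope.
Step 3: result = 136

The answer is 136.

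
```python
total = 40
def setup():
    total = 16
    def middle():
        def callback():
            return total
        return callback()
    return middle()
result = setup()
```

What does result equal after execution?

Step 1: setup() defines total = 16. middle() and callback() have no local total.
Step 2: callback() checks local (none), enclosing middle() (none), enclosing setup() and finds total = 16.
Step 3: result = 16

The answer is 16.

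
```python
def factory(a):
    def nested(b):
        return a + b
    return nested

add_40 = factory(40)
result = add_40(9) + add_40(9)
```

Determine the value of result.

Step 1: add_40 captures a = 40.
Step 2: add_40(9) = 40 + 9 = 49, called twice.
Step 3: result = 49 + 49 = 98

The answer is 98.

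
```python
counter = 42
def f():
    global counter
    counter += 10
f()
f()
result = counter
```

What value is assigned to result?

Step 1: counter = 42.
Step 2: First f(): counter = 42 + 10 = 52.
Step 3: Second f(): counter = 52 + 10 = 62. result = 62

The answer is 62.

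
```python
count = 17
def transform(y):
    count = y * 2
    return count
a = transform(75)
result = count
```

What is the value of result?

Step 1: Global count = 17.
Step 2: transform(75) creates local count = 75 * 2 = 150.
Step 3: Global count unchanged because no global keyword. result = 17

The answer is 17.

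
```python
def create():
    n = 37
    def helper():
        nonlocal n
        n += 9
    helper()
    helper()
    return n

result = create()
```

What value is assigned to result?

Step 1: n starts at 37.
Step 2: helper() is called 2 times, each adding 9.
Step 3: n = 37 + 9 * 2 = 55

The answer is 55.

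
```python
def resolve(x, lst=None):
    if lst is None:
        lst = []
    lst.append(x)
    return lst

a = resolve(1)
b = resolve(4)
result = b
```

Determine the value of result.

Step 1: None default with guard creates a NEW list each call.
Step 2: a = [1] (fresh list). b = [4] (another fresh list).
Step 3: result = [4] (this is the fix for mutable default)

The answer is [4].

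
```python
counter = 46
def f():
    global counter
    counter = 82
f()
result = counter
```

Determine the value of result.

Step 1: counter = 46 globally.
Step 2: f() declares global counter and sets it to 82.
Step 3: After f(), global counter = 82. result = 82

The answer is 82.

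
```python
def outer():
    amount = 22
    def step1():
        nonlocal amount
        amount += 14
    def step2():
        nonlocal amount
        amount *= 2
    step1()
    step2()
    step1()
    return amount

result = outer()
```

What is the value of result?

Step 1: amount = 22.
Step 2: step1(): amount = 22 + 14 = 36.
Step 3: step2(): amount = 36 * 2 = 72.
Step 4: step1(): amount = 72 + 14 = 86. result = 86

The answer is 86.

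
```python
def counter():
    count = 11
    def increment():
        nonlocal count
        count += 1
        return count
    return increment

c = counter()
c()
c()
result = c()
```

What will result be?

Step 1: counter() creates closure with count = 11.
Step 2: Each c() call increments count via nonlocal. After 3 calls: 11 + 3 = 14.
Step 3: result = 14

The answer is 14.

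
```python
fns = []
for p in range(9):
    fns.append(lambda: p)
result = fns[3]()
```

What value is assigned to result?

Step 1: The loop creates 9 lambdas, all referencing the same variable p.
Step 2: After the loop, p = 8 (final value).
Step 3: fns[3]() looks up p at call time and finds 8. This is the late binding gotcha. result = 8

The answer is 8.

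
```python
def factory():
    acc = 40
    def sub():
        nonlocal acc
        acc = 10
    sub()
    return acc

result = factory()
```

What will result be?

Step 1: factory() sets acc = 40.
Step 2: sub() uses nonlocal to reassign acc = 10.
Step 3: result = 10

The answer is 10.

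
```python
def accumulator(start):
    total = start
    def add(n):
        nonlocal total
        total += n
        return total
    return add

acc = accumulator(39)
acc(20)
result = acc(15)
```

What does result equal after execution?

Step 1: accumulator(39) creates closure with total = 39.
Step 2: First acc(20): total = 39 + 20 = 59.
Step 3: Second acc(15): total = 59 + 15 = 74. result = 74

The answer is 74.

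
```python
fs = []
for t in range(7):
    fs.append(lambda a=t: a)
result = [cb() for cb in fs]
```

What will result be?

Step 1: Default arg a=t captures t at each iteration.
Step 2: Each lambda has its own default: 0, 1, ..., 6.
Step 3: result = [0, 1, 2, 3, 4, 5, 6]

The answer is [0, 1, 2, 3, 4, 5, 6].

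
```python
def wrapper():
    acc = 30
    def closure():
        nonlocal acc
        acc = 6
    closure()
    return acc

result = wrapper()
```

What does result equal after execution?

Step 1: wrapper() sets acc = 30.
Step 2: closure() uses nonlocal to reassign acc = 6.
Step 3: result = 6

The answer is 6.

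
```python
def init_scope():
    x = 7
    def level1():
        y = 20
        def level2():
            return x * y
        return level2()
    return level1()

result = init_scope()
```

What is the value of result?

Step 1: x = 7 in init_scope. y = 20 in level1.
Step 2: level2() reads x = 7 and y = 20 from enclosing scopes.
Step 3: result = 7 * 20 = 140

The answer is 140.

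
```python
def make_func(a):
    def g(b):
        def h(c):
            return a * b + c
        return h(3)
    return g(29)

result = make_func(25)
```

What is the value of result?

Step 1: a = 25, b = 29, c = 3.
Step 2: h() computes a * b + c = 25 * 29 + 3 = 728.
Step 3: result = 728

The answer is 728.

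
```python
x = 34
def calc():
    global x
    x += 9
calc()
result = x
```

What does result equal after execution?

Step 1: x = 34 globally.
Step 2: calc() modifies global x: x += 9 = 43.
Step 3: result = 43

The answer is 43.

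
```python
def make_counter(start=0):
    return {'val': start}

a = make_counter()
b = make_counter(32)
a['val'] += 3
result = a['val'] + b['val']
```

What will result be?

Step 1: make_counter() returns a new dict each call (immutable default 0).
Step 2: a = {'val': 0}, b = {'val': 32}.
Step 3: a['val'] += 3 = 3. result = 3 + 32 = 35

The answer is 35.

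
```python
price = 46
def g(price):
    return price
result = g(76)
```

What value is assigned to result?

Step 1: Global price = 46.
Step 2: g(76) takes parameter price = 76, which shadows the global.
Step 3: result = 76

The answer is 76.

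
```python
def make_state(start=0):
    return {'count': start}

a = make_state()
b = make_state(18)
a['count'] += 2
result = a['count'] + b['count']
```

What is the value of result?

Step 1: make_state() returns a new dict each call (immutable default 0).
Step 2: a = {'count': 0}, b = {'count': 18}.
Step 3: a['count'] += 2 = 2. result = 2 + 18 = 20

The answer is 20.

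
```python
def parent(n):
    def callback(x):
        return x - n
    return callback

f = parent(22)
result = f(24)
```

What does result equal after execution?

Step 1: parent(22) creates a closure capturing n = 22.
Step 2: f(24) computes 24 - 22 = 2.
Step 3: result = 2

The answer is 2.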